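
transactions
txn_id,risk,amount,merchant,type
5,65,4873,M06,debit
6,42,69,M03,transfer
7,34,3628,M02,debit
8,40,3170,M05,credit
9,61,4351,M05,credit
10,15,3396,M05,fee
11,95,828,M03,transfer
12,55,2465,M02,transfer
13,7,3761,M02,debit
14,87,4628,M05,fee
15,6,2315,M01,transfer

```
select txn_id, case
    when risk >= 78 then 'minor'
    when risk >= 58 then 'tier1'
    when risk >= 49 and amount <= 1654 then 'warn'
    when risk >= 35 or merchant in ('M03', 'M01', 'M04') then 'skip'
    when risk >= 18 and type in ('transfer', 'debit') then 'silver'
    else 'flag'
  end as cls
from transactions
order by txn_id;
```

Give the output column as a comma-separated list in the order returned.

tier1, skip, silver, skip, tier1, flag, minor, skip, flag, minor, skip

txn_id=5: risk >= 58 → tier1
txn_id=6: risk >= 35 or merchant in ('M03', 'M01', 'M04') → skip
txn_id=7: risk >= 18 and type in ('transfer', 'debit') → silver
txn_id=8: risk >= 35 or merchant in ('M03', 'M01', 'M04') → skip
txn_id=9: risk >= 58 → tier1
txn_id=10: ELSE → flag
txn_id=11: risk >= 78 → minor
txn_id=12: risk >= 35 or merchant in ('M03', 'M01', 'M04') → skip
txn_id=13: ELSE → flag
txn_id=14: risk >= 78 → minor
txn_id=15: risk >= 35 or merchant in ('M03', 'M01', 'M04') → skip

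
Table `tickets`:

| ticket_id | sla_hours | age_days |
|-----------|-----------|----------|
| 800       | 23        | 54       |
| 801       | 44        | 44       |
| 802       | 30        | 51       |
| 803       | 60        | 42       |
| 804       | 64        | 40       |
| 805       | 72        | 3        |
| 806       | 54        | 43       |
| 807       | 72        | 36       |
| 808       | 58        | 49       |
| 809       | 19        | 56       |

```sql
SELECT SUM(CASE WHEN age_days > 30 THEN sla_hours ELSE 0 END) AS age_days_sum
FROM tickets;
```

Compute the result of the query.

ticket_id=800: ✓ → 23
ticket_id=801: ✓ → 44
ticket_id=802: ✓ → 30
ticket_id=803: ✓ → 60
ticket_id=804: ✓ → 64
ticket_id=805: ✗
ticket_id=806: ✓ → 54
ticket_id=807: ✓ → 72
ticket_id=808: ✓ → 58
ticket_id=809: ✓ → 19
age_days_sum = 23 + 44 + 30 + 60 + 64 + 54 + 72 + 58 + 19 = 424

424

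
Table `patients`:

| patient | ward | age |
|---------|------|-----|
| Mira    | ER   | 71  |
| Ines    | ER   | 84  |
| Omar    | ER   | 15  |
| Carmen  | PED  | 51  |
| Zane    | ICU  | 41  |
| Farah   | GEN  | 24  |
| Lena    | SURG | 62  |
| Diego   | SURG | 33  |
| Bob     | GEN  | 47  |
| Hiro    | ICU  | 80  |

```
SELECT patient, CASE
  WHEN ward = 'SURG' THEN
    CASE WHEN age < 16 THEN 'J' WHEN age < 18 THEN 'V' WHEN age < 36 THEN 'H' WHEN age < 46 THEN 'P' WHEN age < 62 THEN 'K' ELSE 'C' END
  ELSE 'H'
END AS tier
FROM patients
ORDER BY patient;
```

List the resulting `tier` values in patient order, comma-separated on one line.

patient=Bob: ward='GEN' → outer ELSE → H
patient=Carmen: ward='PED' → outer ELSE → H
patient=Diego: ward='SURG' → inner[age < 36] → H
patient=Farah: ward='GEN' → outer ELSE → H
patient=Hiro: ward='ICU' → outer ELSE → H
patient=Ines: ward='ER' → outer ELSE → H
patient=Lena: ward='SURG' → inner[ELSE] → C
patient=Mira: ward='ER' → outer ELSE → H
patient=Omar: ward='ER' → outer ELSE → H
patient=Zane: ward='ICU' → outer ELSE → H

H, H, H, H, H, H, C, H, H, H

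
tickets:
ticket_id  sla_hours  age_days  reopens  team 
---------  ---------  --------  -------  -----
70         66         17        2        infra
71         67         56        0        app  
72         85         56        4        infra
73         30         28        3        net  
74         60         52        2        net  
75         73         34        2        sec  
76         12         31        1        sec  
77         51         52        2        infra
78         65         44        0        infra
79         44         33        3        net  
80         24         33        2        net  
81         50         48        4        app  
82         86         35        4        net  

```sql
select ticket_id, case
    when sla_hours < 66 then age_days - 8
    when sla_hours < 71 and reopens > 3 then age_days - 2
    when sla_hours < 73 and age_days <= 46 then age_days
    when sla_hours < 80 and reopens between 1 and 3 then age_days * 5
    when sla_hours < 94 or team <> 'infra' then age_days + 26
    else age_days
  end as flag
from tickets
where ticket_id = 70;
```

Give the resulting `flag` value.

ticket_id = 70: sla_hours=66, age_days=17, reopens=2, team=infra.
sla_hours < 66 → false
sla_hours < 71 and reopens > 3 → false
sla_hours < 73 and age_days <= 46 → true → 17

17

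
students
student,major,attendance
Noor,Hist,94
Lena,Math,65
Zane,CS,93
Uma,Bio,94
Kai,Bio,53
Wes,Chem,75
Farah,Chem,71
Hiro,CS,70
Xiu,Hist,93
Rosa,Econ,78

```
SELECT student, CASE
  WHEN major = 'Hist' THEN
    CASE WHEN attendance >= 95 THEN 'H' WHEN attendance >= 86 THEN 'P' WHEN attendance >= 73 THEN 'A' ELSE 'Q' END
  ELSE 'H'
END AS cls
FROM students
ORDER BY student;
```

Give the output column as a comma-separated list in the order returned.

H, H, H, H, P, H, H, H, P, H

student=Farah: major='Chem' → outer ELSE → H
student=Hiro: major='CS' → outer ELSE → H
student=Kai: major='Bio' → outer ELSE → H
student=Lena: major='Math' → outer ELSE → H
student=Noor: major='Hist' → inner[attendance >= 86] → P
student=Rosa: major='Econ' → outer ELSE → H
student=Uma: major='Bio' → outer ELSE → H
student=Wes: major='Chem' → outer ELSE → H
student=Xiu: major='Hist' → inner[attendance >= 86] → P
student=Zane: major='CS' → outer ELSE → H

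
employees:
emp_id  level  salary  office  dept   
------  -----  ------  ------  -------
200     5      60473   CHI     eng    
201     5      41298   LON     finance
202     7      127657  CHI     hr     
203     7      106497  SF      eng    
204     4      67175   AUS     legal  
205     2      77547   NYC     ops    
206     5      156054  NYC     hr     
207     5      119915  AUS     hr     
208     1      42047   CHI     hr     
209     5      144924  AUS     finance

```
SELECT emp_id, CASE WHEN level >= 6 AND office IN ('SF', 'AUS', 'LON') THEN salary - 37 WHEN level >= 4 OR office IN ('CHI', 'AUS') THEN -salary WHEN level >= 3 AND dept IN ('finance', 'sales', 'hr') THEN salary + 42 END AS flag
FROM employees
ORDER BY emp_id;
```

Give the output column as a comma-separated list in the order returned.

-60473, -41298, -127657, 106460, -67175, NULL, -156054, -119915, -42047, -144924

emp_id=200: level >= 4 OR office IN ('CHI', 'AUS') → -60473
emp_id=201: level >= 4 OR office IN ('CHI', 'AUS') → -41298
emp_id=202: level >= 4 OR office IN ('CHI', 'AUS') → -127657
emp_id=203: level >= 6 AND office IN ('SF', 'AUS', 'LON') → 106460
emp_id=204: level >= 4 OR office IN ('CHI', 'AUS') → -67175
emp_id=205: (no match → NULL) → NULL
emp_id=206: level >= 4 OR office IN ('CHI', 'AUS') → -156054
emp_id=207: level >= 4 OR office IN ('CHI', 'AUS') → -119915
emp_id=208: level >= 4 OR office IN ('CHI', 'AUS') → -42047
emp_id=209: level >= 4 OR office IN ('CHI', 'AUS') → -144924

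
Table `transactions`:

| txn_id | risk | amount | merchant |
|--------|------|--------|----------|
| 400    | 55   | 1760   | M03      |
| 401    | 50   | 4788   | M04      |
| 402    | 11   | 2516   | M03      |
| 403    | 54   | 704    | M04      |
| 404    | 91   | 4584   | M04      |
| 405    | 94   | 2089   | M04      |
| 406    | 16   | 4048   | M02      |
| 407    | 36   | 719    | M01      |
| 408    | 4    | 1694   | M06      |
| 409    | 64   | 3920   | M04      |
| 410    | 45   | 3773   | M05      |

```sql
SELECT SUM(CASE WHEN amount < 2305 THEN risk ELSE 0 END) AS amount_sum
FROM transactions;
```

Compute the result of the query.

243

txn_id=400: ✓ → 55
txn_id=401: ✗
txn_id=402: ✗
txn_id=403: ✓ → 54
txn_id=404: ✗
txn_id=405: ✓ → 94
txn_id=406: ✗
txn_id=407: ✓ → 36
txn_id=408: ✓ → 4
txn_id=409: ✗
txn_id=410: ✗
amount_sum = 55 + 54 + 94 + 36 + 4 = 243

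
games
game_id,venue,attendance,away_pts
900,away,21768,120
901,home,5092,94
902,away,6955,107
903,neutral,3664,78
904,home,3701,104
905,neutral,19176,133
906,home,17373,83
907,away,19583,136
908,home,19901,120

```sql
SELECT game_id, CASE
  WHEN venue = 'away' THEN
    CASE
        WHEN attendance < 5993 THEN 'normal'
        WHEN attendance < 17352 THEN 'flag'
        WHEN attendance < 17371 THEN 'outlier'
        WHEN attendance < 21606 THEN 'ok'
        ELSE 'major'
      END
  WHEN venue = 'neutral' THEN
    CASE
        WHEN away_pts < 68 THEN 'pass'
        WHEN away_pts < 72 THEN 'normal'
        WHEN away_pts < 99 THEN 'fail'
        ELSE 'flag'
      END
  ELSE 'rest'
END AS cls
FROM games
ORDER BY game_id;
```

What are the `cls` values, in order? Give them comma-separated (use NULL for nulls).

game_id=900: venue='away' → inner[ELSE] → major
game_id=901: venue='home' → outer ELSE → rest
game_id=902: venue='away' → inner[attendance < 17352] → flag
game_id=903: venue='neutral' → inner[away_pts < 99] → fail
game_id=904: venue='home' → outer ELSE → rest
game_id=905: venue='neutral' → inner[ELSE] → flag
game_id=906: venue='home' → outer ELSE → rest
game_id=907: venue='away' → inner[attendance < 21606] → ok
game_id=908: venue='home' → outer ELSE → rest

major, rest, flag, fail, rest, flag, rest, ok, rest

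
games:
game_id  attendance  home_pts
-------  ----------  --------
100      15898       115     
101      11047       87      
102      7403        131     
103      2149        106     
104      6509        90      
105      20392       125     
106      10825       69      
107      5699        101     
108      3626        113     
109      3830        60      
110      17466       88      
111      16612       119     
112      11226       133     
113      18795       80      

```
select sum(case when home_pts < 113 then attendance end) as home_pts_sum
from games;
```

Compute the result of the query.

76320

game_id=100: ✗
game_id=101: ✓ → 11047
game_id=102: ✗
game_id=103: ✓ → 2149
game_id=104: ✓ → 6509
game_id=105: ✗
game_id=106: ✓ → 10825
game_id=107: ✓ → 5699
game_id=108: ✗
game_id=109: ✓ → 3830
game_id=110: ✓ → 17466
game_id=111: ✗
game_id=112: ✗
game_id=113: ✓ → 18795
home_pts_sum = 11047 + 2149 + 6509 + 10825 + 5699 + 3830 + 17466 + 18795 = 76320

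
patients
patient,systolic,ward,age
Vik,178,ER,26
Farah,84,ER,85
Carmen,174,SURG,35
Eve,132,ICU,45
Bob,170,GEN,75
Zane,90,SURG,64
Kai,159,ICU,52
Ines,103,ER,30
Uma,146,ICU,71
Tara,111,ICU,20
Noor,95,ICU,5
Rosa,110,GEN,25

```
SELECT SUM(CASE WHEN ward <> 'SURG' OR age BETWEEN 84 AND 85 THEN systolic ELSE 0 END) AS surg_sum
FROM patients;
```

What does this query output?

1288

patient=Vik: ✓ → 178
patient=Farah: ✓ → 84
patient=Carmen: ✗
patient=Eve: ✓ → 132
patient=Bob: ✓ → 170
patient=Zane: ✗
patient=Kai: ✓ → 159
patient=Ines: ✓ → 103
patient=Uma: ✓ → 146
patient=Tara: ✓ → 111
patient=Noor: ✓ → 95
patient=Rosa: ✓ → 110
surg_sum = 178 + 84 + 132 + 170 + 159 + 103 + 146 + 111 + 95 + 110 = 1288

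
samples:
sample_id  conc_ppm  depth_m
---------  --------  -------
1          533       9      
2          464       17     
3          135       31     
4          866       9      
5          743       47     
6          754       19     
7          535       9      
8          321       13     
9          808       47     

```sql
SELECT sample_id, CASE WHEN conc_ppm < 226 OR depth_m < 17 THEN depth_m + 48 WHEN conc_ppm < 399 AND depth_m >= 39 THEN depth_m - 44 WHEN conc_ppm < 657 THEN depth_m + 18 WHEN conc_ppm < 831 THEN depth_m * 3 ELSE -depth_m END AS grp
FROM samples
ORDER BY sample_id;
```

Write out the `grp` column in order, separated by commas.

57, 35, 79, 57, 141, 57, 57, 61, 141

sample_id=1: conc_ppm < 226 OR depth_m < 17 → 57
sample_id=2: conc_ppm < 657 → 35
sample_id=3: conc_ppm < 226 OR depth_m < 17 → 79
sample_id=4: conc_ppm < 226 OR depth_m < 17 → 57
sample_id=5: conc_ppm < 831 → 141
sample_id=6: conc_ppm < 831 → 57
sample_id=7: conc_ppm < 226 OR depth_m < 17 → 57
sample_id=8: conc_ppm < 226 OR depth_m < 17 → 61
sample_id=9: conc_ppm < 831 → 141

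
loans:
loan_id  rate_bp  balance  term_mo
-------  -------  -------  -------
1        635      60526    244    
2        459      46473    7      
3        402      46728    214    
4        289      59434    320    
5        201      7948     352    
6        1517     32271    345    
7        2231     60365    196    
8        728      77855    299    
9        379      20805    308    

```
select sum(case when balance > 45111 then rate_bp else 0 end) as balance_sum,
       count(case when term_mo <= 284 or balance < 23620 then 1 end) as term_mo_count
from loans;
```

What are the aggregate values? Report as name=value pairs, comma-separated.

[balance_sum: balance > 45111]
loan_id=1: ✓ → 635
loan_id=2: ✓ → 459
loan_id=3: ✓ → 402
loan_id=4: ✓ → 289
loan_id=5: ✗
loan_id=6: ✗
loan_id=7: ✓ → 2231
loan_id=8: ✓ → 728
loan_id=9: ✗
balance_sum = 635 + 459 + 402 + 289 + 2231 + 728 = 4744
—
[term_mo_count: term_mo <= 284 or balance < 23620]
loan_id=1: ✓ → 1
loan_id=2: ✓ → 1
loan_id=3: ✓ → 1
loan_id=4: ✗
loan_id=5: ✓ → 1
loan_id=6: ✗
loan_id=7: ✓ → 1
loan_id=8: ✗
loan_id=9: ✓ → 1
term_mo_count = COUNT(1, 1, 1, 1, 1, 1) = 6

balance_sum=4744, term_mo_count=6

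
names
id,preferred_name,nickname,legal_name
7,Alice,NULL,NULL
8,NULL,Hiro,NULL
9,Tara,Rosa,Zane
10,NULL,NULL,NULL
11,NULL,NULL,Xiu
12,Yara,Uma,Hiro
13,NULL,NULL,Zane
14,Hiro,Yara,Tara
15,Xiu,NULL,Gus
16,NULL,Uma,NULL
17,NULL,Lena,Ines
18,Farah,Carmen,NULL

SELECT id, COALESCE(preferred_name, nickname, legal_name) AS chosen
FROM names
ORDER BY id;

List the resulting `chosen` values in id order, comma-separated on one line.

id=7: preferred_name=Alice → Alice
id=8: preferred_name=NULL, nickname=Hiro → Hiro
id=9: preferred_name=Tara → Tara
id=10: preferred_name=NULL, nickname=NULL, legal_name=NULL (all NULL) → NULL
id=11: preferred_name=NULL, nickname=NULL, legal_name=Xiu → Xiu
id=12: preferred_name=Yara → Yara
id=13: preferred_name=NULL, nickname=NULL, legal_name=Zane → Zane
id=14: preferred_name=Hiro → Hiro
id=15: preferred_name=Xiu → Xiu
id=16: preferred_name=NULL, nickname=Uma → Uma
id=17: preferred_name=NULL, nickname=Lena → Lena
id=18: preferred_name=Farah → Farah

Alice, Hiro, Tara, NULL, Xiu, Yara, Zane, Hiro, Xiu, Uma, Lena, Farah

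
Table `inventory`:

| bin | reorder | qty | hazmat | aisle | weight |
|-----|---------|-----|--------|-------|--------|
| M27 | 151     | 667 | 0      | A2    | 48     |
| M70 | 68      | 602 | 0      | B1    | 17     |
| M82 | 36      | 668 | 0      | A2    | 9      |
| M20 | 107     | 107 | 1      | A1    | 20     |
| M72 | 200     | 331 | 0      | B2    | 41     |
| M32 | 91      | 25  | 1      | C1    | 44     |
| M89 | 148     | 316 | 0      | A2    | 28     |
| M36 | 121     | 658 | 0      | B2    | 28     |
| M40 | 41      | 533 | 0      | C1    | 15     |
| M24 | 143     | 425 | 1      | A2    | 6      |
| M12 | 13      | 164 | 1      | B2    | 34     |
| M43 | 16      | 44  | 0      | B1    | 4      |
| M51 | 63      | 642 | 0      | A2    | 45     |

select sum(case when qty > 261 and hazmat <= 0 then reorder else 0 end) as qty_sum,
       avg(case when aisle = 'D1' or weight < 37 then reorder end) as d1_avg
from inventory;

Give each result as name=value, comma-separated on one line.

qty_sum=828, d1_avg=77

[qty_sum: qty > 261 and hazmat <= 0]
bin=M27: ✓ → 151
bin=M70: ✓ → 68
bin=M82: ✓ → 36
bin=M20: ✗
bin=M72: ✓ → 200
bin=M32: ✗
bin=M89: ✓ → 148
bin=M36: ✓ → 121
bin=M40: ✓ → 41
bin=M24: ✗
bin=M12: ✗
bin=M43: ✗
bin=M51: ✓ → 63
qty_sum = 151 + 68 + 36 + 200 + 148 + 121 + 41 + 63 = 828
—
[d1_avg: aisle = 'D1' or weight < 37]
bin=M27: ✗
bin=M70: ✓ → 68
bin=M82: ✓ → 36
bin=M20: ✓ → 107
bin=M72: ✗
bin=M32: ✗
bin=M89: ✓ → 148
bin=M36: ✓ → 121
bin=M40: ✓ → 41
bin=M24: ✓ → 143
bin=M12: ✓ → 13
bin=M43: ✓ → 16
bin=M51: ✗
d1_avg = (68 + 36 + 107 + 148 + 121 + 41 + 143 + 13 + 16) / 9 = 77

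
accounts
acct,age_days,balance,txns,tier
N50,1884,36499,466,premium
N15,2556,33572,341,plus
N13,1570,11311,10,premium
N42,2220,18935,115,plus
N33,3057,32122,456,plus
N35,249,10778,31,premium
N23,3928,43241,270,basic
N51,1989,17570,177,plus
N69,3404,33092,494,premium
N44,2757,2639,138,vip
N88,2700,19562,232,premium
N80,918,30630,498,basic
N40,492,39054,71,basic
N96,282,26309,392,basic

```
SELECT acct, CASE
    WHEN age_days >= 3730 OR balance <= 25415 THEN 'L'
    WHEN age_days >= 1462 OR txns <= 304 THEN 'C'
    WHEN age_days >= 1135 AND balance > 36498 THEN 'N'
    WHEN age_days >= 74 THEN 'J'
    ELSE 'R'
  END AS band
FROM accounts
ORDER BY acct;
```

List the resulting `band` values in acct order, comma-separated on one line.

acct=N13: age_days >= 3730 OR balance <= 25415 → L
acct=N15: age_days >= 1462 OR txns <= 304 → C
acct=N23: age_days >= 3730 OR balance <= 25415 → L
acct=N33: age_days >= 1462 OR txns <= 304 → C
acct=N35: age_days >= 3730 OR balance <= 25415 → L
acct=N40: age_days >= 1462 OR txns <= 304 → C
acct=N42: age_days >= 3730 OR balance <= 25415 → L
acct=N44: age_days >= 3730 OR balance <= 25415 → L
acct=N50: age_days >= 1462 OR txns <= 304 → C
acct=N51: age_days >= 3730 OR balance <= 25415 → L
acct=N69: age_days >= 1462 OR txns <= 304 → C
acct=N80: age_days >= 74 → J
acct=N88: age_days >= 3730 OR balance <= 25415 → L
acct=N96: age_days >= 74 → J

L, C, L, C, L, C, L, L, C, L, C, J, L, J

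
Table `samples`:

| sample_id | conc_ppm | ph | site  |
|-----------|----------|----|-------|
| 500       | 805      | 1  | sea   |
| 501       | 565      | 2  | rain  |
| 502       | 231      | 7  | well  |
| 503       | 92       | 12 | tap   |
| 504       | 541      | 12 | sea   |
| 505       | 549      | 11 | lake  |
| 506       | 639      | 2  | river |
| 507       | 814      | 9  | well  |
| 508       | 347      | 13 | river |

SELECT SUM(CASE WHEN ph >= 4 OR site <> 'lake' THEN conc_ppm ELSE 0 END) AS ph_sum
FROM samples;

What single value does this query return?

4583

sample_id=500: ✓ → 805
sample_id=501: ✓ → 565
sample_id=502: ✓ → 231
sample_id=503: ✓ → 92
sample_id=504: ✓ → 541
sample_id=505: ✓ → 549
sample_id=506: ✓ → 639
sample_id=507: ✓ → 814
sample_id=508: ✓ → 347
ph_sum = 805 + 565 + 231 + 92 + 541 + 549 + 639 + 814 + 347 = 4583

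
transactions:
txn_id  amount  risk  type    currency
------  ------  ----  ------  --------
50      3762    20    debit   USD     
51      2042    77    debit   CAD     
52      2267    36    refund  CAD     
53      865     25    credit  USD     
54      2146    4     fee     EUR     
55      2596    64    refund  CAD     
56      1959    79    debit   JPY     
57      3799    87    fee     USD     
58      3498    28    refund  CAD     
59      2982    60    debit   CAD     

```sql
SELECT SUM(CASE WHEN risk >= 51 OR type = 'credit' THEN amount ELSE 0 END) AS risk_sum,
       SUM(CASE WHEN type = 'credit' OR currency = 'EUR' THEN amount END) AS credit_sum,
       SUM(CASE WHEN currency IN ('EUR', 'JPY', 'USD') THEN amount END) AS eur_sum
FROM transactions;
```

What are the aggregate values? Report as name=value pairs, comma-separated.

[risk_sum: risk >= 51 OR type = 'credit']
txn_id=50: ✗
txn_id=51: ✓ → 2042
txn_id=52: ✗
txn_id=53: ✓ → 865
txn_id=54: ✗
txn_id=55: ✓ → 2596
txn_id=56: ✓ → 1959
txn_id=57: ✓ → 3799
txn_id=58: ✗
txn_id=59: ✓ → 2982
risk_sum = 2042 + 865 + 2596 + 1959 + 3799 + 2982 = 14243
—
[credit_sum: type = 'credit' OR currency = 'EUR']
txn_id=50: ✗
txn_id=51: ✗
txn_id=52: ✗
txn_id=53: ✓ → 865
txn_id=54: ✓ → 2146
txn_id=55: ✗
txn_id=56: ✗
txn_id=57: ✗
txn_id=58: ✗
txn_id=59: ✗
credit_sum = 865 + 2146 = 3011
—
[eur_sum: currency IN ('EUR', 'JPY', 'USD')]
txn_id=50: ✓ → 3762
txn_id=51: ✗
txn_id=52: ✗
txn_id=53: ✓ → 865
txn_id=54: ✓ → 2146
txn_id=55: ✗
txn_id=56: ✓ → 1959
txn_id=57: ✓ → 3799
txn_id=58: ✗
txn_id=59: ✗
eur_sum = 3762 + 865 + 2146 + 1959 + 3799 = 12531

risk_sum=14243, credit_sum=3011, eur_sum=12531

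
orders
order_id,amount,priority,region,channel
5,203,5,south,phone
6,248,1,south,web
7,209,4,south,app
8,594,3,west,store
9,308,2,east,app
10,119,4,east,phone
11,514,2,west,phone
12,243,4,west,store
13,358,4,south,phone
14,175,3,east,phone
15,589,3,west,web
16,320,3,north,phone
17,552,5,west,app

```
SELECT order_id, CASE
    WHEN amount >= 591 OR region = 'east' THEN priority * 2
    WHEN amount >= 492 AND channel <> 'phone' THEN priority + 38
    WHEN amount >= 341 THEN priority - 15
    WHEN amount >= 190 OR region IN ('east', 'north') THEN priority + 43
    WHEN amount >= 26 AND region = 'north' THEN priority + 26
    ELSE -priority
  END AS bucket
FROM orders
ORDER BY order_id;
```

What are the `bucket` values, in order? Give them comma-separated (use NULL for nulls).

order_id=5: amount >= 190 OR region IN ('east', 'north') → 48
order_id=6: amount >= 190 OR region IN ('east', 'north') → 44
order_id=7: amount >= 190 OR region IN ('east', 'north') → 47
order_id=8: amount >= 591 OR region = 'east' → 6
order_id=9: amount >= 591 OR region = 'east' → 4
order_id=10: amount >= 591 OR region = 'east' → 8
order_id=11: amount >= 341 → -13
order_id=12: amount >= 190 OR region IN ('east', 'north') → 47
order_id=13: amount >= 341 → -11
order_id=14: amount >= 591 OR region = 'east' → 6
order_id=15: amount >= 492 AND channel <> 'phone' → 41
order_id=16: amount >= 190 OR region IN ('east', 'north') → 46
order_id=17: amount >= 492 AND channel <> 'phone' → 43

48, 44, 47, 6, 4, 8, -13, 47, -11, 6, 41, 46, 43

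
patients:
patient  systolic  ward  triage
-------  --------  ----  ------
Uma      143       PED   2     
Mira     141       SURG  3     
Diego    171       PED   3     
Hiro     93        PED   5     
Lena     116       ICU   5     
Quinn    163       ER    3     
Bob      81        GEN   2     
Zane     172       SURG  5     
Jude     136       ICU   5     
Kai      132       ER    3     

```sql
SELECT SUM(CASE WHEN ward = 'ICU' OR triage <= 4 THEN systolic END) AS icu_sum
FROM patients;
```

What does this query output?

1083

patient=Uma: ✓ → 143
patient=Mira: ✓ → 141
patient=Diego: ✓ → 171
patient=Hiro: ✗
patient=Lena: ✓ → 116
patient=Quinn: ✓ → 163
patient=Bob: ✓ → 81
patient=Zane: ✗
patient=Jude: ✓ → 136
patient=Kai: ✓ → 132
icu_sum = 143 + 141 + 171 + 116 + 163 + 81 + 136 + 132 = 1083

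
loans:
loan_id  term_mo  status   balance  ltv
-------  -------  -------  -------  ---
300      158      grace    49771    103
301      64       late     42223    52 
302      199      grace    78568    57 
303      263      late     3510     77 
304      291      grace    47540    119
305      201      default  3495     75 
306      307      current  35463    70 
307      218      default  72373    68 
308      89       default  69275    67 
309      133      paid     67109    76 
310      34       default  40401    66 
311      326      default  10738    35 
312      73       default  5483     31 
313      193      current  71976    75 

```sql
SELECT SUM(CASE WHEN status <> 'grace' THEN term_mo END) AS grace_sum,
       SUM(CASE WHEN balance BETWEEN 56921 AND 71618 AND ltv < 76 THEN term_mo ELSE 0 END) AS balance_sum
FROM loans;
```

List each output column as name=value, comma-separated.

[grace_sum: status <> 'grace']
loan_id=300: ✗
loan_id=301: ✓ → 64
loan_id=302: ✗
loan_id=303: ✓ → 263
loan_id=304: ✗
loan_id=305: ✓ → 201
loan_id=306: ✓ → 307
loan_id=307: ✓ → 218
loan_id=308: ✓ → 89
loan_id=309: ✓ → 133
loan_id=310: ✓ → 34
loan_id=311: ✓ → 326
loan_id=312: ✓ → 73
loan_id=313: ✓ → 193
grace_sum = 64 + 263 + 201 + 307 + 218 + 89 + 133 + 34 + 326 + 73 + 193 = 1901
—
[balance_sum: balance BETWEEN 56921 AND 71618 AND ltv < 76]
loan_id=300: ✗
loan_id=301: ✗
loan_id=302: ✗
loan_id=303: ✗
loan_id=304: ✗
loan_id=305: ✗
loan_id=306: ✗
loan_id=307: ✗
loan_id=308: ✓ → 89
loan_id=309: ✗
loan_id=310: ✗
loan_id=311: ✗
loan_id=312: ✗
loan_id=313: ✗
balance_sum = 89

grace_sum=1901, balance_sum=89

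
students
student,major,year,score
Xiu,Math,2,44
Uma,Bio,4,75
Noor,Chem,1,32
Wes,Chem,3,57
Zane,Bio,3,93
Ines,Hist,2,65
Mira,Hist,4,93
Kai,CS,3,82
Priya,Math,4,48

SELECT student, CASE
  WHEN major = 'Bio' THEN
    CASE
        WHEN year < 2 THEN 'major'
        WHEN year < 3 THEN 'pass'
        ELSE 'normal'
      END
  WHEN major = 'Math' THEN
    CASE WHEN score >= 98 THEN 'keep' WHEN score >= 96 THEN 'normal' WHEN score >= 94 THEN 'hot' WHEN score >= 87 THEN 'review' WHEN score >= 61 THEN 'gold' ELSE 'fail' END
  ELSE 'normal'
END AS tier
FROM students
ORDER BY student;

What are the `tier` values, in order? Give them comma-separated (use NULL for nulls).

student=Ines: major='Hist' → outer ELSE → normal
student=Kai: major='CS' → outer ELSE → normal
student=Mira: major='Hist' → outer ELSE → normal
student=Noor: major='Chem' → outer ELSE → normal
student=Priya: major='Math' → inner[ELSE] → fail
student=Uma: major='Bio' → inner[ELSE] → normal
student=Wes: major='Chem' → outer ELSE → normal
student=Xiu: major='Math' → inner[ELSE] → fail
student=Zane: major='Bio' → inner[ELSE] → normal

normal, normal, normal, normal, fail, normal, normal, fail, normal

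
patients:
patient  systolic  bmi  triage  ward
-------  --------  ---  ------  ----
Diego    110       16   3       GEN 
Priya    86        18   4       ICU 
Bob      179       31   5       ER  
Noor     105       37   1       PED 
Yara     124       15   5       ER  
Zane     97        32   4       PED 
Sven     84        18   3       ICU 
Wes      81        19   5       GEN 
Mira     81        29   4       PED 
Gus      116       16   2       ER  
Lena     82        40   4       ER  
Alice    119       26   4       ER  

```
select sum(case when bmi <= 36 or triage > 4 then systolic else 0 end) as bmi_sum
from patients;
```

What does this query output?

1077

patient=Diego: ✓ → 110
patient=Priya: ✓ → 86
patient=Bob: ✓ → 179
patient=Noor: ✗
patient=Yara: ✓ → 124
patient=Zane: ✓ → 97
patient=Sven: ✓ → 84
patient=Wes: ✓ → 81
patient=Mira: ✓ → 81
patient=Gus: ✓ → 116
patient=Lena: ✗
patient=Alice: ✓ → 119
bmi_sum = 110 + 86 + 179 + 124 + 97 + 84 + 81 + 81 + 116 + 119 = 1077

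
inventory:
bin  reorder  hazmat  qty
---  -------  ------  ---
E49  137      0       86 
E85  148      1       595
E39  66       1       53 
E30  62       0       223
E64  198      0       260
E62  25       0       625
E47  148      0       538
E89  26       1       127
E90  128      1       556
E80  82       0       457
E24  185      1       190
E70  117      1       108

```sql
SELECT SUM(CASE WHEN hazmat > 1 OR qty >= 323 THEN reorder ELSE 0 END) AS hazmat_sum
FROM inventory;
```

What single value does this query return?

531

bin=E49: ✗
bin=E85: ✓ → 148
bin=E39: ✗
bin=E30: ✗
bin=E64: ✗
bin=E62: ✓ → 25
bin=E47: ✓ → 148
bin=E89: ✗
bin=E90: ✓ → 128
bin=E80: ✓ → 82
bin=E24: ✗
bin=E70: ✗
hazmat_sum = 148 + 25 + 148 + 128 + 82 = 531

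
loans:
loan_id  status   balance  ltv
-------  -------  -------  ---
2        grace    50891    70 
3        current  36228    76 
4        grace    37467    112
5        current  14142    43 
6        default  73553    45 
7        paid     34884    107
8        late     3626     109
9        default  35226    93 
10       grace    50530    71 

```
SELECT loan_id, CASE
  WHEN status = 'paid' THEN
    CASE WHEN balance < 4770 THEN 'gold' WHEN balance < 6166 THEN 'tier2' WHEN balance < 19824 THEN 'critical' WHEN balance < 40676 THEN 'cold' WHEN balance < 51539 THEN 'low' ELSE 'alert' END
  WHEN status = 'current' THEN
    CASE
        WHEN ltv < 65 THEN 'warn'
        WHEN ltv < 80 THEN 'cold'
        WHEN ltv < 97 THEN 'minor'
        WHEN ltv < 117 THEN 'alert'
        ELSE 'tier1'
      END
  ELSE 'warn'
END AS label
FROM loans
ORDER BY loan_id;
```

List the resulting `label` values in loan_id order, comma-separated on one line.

warn, cold, warn, warn, warn, cold, warn, warn, warn

loan_id=2: status='grace' → outer ELSE → warn
loan_id=3: status='current' → inner[ltv < 80] → cold
loan_id=4: status='grace' → outer ELSE → warn
loan_id=5: status='current' → inner[ltv < 65] → warn
loan_id=6: status='default' → outer ELSE → warn
loan_id=7: status='paid' → inner[balance < 40676] → cold
loan_id=8: status='late' → outer ELSE → warn
loan_id=9: status='default' → outer ELSE → warn
loan_id=10: status='grace' → outer ELSE → warn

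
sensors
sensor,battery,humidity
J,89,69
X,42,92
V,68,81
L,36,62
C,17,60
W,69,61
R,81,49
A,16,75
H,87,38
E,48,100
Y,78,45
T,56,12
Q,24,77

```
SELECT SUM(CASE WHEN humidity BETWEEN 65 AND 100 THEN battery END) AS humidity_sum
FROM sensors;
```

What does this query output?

287

sensor=J: ✓ → 89
sensor=X: ✓ → 42
sensor=V: ✓ → 68
sensor=L: ✗
sensor=C: ✗
sensor=W: ✗
sensor=R: ✗
sensor=A: ✓ → 16
sensor=H: ✗
sensor=E: ✓ → 48
sensor=Y: ✗
sensor=T: ✗
sensor=Q: ✓ → 24
humidity_sum = 89 + 42 + 68 + 16 + 48 + 24 = 287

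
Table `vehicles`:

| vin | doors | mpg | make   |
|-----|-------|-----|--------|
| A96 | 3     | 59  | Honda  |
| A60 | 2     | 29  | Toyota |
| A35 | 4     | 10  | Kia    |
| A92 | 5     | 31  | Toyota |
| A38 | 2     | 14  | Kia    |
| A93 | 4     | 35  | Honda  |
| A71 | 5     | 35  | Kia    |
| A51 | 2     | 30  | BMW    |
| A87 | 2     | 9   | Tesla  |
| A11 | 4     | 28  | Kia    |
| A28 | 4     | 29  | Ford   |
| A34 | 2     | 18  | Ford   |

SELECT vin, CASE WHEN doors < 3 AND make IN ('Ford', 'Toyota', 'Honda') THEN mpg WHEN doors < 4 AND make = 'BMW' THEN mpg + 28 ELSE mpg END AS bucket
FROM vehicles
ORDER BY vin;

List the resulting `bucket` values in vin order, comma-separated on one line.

vin=A11: ELSE → 28
vin=A28: ELSE → 29
vin=A34: doors < 3 AND make IN ('Ford', 'Toyota', 'Honda') → 18
vin=A35: ELSE → 10
vin=A38: ELSE → 14
vin=A51: doors < 4 AND make = 'BMW' → 58
vin=A60: doors < 3 AND make IN ('Ford', 'Toyota', 'Honda') → 29
vin=A71: ELSE → 35
vin=A87: ELSE → 9
vin=A92: ELSE → 31
vin=A93: ELSE → 35
vin=A96: ELSE → 59

28, 29, 18, 10, 14, 58, 29, 35, 9, 31, 35, 59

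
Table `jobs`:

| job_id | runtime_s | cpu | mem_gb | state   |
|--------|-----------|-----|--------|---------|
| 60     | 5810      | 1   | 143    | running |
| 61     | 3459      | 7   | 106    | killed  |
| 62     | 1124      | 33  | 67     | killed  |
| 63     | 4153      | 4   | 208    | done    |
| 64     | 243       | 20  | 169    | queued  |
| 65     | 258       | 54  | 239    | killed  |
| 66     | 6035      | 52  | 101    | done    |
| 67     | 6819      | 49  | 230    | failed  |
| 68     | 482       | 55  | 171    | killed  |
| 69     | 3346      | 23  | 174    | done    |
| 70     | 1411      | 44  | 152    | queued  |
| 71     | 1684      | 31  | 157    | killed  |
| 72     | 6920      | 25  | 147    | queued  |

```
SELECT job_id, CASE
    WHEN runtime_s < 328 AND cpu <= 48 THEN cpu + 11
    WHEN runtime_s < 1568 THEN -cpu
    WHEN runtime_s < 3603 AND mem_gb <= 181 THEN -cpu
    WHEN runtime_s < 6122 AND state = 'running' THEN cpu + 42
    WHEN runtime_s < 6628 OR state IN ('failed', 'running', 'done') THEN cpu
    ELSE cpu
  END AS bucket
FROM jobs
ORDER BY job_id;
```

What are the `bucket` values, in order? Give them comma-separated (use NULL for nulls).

job_id=60: runtime_s < 6122 AND state = 'running' → 43
job_id=61: runtime_s < 3603 AND mem_gb <= 181 → -7
job_id=62: runtime_s < 1568 → -33
job_id=63: runtime_s < 6628 OR state IN ('failed', 'running', 'done') → 4
job_id=64: runtime_s < 328 AND cpu <= 48 → 31
job_id=65: runtime_s < 1568 → -54
job_id=66: runtime_s < 6628 OR state IN ('failed', 'running', 'done') → 52
job_id=67: runtime_s < 6628 OR state IN ('failed', 'running', 'done') → 49
job_id=68: runtime_s < 1568 → -55
job_id=69: runtime_s < 3603 AND mem_gb <= 181 → -23
job_id=70: runtime_s < 1568 → -44
job_id=71: runtime_s < 3603 AND mem_gb <= 181 → -31
job_id=72: ELSE → 25

43, -7, -33, 4, 31, -54, 52, 49, -55, -23, -44, -31, 25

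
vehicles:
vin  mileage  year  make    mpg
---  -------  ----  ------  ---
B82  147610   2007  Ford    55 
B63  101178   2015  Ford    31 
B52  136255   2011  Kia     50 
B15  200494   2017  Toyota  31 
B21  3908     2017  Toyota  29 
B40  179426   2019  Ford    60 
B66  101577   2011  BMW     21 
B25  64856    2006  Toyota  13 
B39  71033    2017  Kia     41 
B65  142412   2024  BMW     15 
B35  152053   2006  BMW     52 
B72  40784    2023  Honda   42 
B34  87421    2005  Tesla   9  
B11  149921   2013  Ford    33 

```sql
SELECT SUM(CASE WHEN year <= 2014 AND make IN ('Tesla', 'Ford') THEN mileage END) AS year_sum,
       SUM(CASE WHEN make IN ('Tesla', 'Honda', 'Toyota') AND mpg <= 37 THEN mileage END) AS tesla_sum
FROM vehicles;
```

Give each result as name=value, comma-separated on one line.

year_sum=384952, tesla_sum=356679

[year_sum: year <= 2014 AND make IN ('Tesla', 'Ford')]
vin=B82: ✓ → 147610
vin=B63: ✗
vin=B52: ✗
vin=B15: ✗
vin=B21: ✗
vin=B40: ✗
vin=B66: ✗
vin=B25: ✗
vin=B39: ✗
vin=B65: ✗
vin=B35: ✗
vin=B72: ✗
vin=B34: ✓ → 87421
vin=B11: ✓ → 149921
year_sum = 147610 + 87421 + 149921 = 384952
—
[tesla_sum: make IN ('Tesla', 'Honda', 'Toyota') AND mpg <= 37]
vin=B82: ✗
vin=B63: ✗
vin=B52: ✗
vin=B15: ✓ → 200494
vin=B21: ✓ → 3908
vin=B40: ✗
vin=B66: ✗
vin=B25: ✓ → 64856
vin=B39: ✗
vin=B65: ✗
vin=B35: ✗
vin=B72: ✗
vin=B34: ✓ → 87421
vin=B11: ✗
tesla_sum = 200494 + 3908 + 64856 + 87421 = 356679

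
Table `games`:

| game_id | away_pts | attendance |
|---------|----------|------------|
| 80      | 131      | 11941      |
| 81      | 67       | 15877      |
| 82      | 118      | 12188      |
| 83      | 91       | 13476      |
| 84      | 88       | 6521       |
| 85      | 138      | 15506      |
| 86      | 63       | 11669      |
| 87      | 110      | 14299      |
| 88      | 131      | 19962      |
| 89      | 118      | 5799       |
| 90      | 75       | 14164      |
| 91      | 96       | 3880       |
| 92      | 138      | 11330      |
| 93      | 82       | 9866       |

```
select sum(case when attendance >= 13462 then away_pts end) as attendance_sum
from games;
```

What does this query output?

612

game_id=80: ✗
game_id=81: ✓ → 67
game_id=82: ✗
game_id=83: ✓ → 91
game_id=84: ✗
game_id=85: ✓ → 138
game_id=86: ✗
game_id=87: ✓ → 110
game_id=88: ✓ → 131
game_id=89: ✗
game_id=90: ✓ → 75
game_id=91: ✗
game_id=92: ✗
game_id=93: ✗
attendance_sum = 67 + 91 + 138 + 110 + 131 + 75 = 612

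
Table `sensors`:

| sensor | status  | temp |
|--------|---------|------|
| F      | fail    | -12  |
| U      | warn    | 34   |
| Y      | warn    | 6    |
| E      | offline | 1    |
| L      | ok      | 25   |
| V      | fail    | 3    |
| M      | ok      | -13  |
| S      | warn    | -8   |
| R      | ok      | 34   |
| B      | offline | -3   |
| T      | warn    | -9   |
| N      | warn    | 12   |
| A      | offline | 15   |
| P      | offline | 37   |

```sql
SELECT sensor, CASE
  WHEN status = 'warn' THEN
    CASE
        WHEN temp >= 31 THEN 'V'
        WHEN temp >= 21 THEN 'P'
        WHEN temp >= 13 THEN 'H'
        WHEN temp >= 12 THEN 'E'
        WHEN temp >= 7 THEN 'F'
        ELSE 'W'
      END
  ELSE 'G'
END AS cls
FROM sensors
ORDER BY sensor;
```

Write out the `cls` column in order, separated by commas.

sensor=A: status='offline' → outer ELSE → G
sensor=B: status='offline' → outer ELSE → G
sensor=E: status='offline' → outer ELSE → G
sensor=F: status='fail' → outer ELSE → G
sensor=L: status='ok' → outer ELSE → G
sensor=M: status='ok' → outer ELSE → G
sensor=N: status='warn' → inner[temp >= 12] → E
sensor=P: status='offline' → outer ELSE → G
sensor=R: status='ok' → outer ELSE → G
sensor=S: status='warn' → inner[ELSE] → W
sensor=T: status='warn' → inner[ELSE] → W
sensor=U: status='warn' → inner[temp >= 31] → V
sensor=V: status='fail' → outer ELSE → G
sensor=Y: status='warn' → inner[ELSE] → W

G, G, G, G, G, G, E, G, G, W, W, V, G, W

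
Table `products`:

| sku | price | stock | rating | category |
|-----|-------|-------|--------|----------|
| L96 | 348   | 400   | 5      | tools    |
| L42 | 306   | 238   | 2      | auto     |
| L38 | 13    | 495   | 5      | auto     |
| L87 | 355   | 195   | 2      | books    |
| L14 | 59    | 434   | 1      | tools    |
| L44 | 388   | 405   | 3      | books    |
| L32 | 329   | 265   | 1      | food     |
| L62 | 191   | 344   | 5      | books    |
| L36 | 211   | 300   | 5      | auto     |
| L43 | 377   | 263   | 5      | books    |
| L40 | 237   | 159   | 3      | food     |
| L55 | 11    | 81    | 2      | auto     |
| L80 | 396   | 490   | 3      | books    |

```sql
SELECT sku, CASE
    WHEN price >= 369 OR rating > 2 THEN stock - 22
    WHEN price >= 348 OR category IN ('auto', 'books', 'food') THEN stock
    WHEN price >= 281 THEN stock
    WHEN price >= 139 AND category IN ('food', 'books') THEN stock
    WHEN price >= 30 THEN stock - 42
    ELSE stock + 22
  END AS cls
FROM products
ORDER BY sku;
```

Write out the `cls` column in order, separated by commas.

392, 265, 278, 473, 137, 238, 241, 383, 81, 322, 468, 195, 378

sku=L14: price >= 30 → 392
sku=L32: price >= 348 OR category IN ('auto', 'books', 'food') → 265
sku=L36: price >= 369 OR rating > 2 → 278
sku=L38: price >= 369 OR rating > 2 → 473
sku=L40: price >= 369 OR rating > 2 → 137
sku=L42: price >= 348 OR category IN ('auto', 'books', 'food') → 238
sku=L43: price >= 369 OR rating > 2 → 241
sku=L44: price >= 369 OR rating > 2 → 383
sku=L55: price >= 348 OR category IN ('auto', 'books', 'food') → 81
sku=L62: price >= 369 OR rating > 2 → 322
sku=L80: price >= 369 OR rating > 2 → 468
sku=L87: price >= 348 OR category IN ('auto', 'books', 'food') → 195
sku=L96: price >= 369 OR rating > 2 → 378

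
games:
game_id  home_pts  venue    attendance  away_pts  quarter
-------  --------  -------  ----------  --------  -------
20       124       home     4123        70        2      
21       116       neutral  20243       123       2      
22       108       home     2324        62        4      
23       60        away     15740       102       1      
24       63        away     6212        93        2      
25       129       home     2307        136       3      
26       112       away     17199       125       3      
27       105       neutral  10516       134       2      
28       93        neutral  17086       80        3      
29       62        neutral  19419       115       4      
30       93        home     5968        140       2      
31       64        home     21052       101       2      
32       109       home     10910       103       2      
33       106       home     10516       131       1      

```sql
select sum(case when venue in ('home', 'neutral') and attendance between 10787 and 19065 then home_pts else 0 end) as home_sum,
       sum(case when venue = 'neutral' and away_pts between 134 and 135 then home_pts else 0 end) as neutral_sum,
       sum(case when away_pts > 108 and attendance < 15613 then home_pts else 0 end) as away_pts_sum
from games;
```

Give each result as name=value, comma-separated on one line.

home_sum=202, neutral_sum=105, away_pts_sum=433

[home_sum: venue in ('home', 'neutral') and attendance between 10787 and 19065]
game_id=20: ✗
game_id=21: ✗
game_id=22: ✗
game_id=23: ✗
game_id=24: ✗
game_id=25: ✗
game_id=26: ✗
game_id=27: ✗
game_id=28: ✓ → 93
game_id=29: ✗
game_id=30: ✗
game_id=31: ✗
game_id=32: ✓ → 109
game_id=33: ✗
home_sum = 93 + 109 = 202
—
[neutral_sum: venue = 'neutral' and away_pts between 134 and 135]
game_id=20: ✗
game_id=21: ✗
game_id=22: ✗
game_id=23: ✗
game_id=24: ✗
game_id=25: ✗
game_id=26: ✗
game_id=27: ✓ → 105
game_id=28: ✗
game_id=29: ✗
game_id=30: ✗
game_id=31: ✗
game_id=32: ✗
game_id=33: ✗
neutral_sum = 105
—
[away_pts_sum: away_pts > 108 and attendance < 15613]
game_id=20: ✗
game_id=21: ✗
game_id=22: ✗
game_id=23: ✗
game_id=24: ✗
game_id=25: ✓ → 129
game_id=26: ✗
game_id=27: ✓ → 105
game_id=28: ✗
game_id=29: ✗
game_id=30: ✓ → 93
game_id=31: ✗
game_id=32: ✗
game_id=33: ✓ → 106
away_pts_sum = 129 + 105 + 93 + 106 = 433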